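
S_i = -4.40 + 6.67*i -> [-4.4, 2.27, 8.94, 15.61, 22.28]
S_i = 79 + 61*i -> [79, 140, 201, 262, 323]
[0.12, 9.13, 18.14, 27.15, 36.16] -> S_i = 0.12 + 9.01*i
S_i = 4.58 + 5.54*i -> [4.58, 10.12, 15.66, 21.2, 26.74]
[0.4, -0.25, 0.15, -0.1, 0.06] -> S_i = 0.40*(-0.62)^i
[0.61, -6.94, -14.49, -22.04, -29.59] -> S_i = 0.61 + -7.55*i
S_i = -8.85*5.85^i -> [-8.85, -51.77, -302.87, -1771.78, -10364.94]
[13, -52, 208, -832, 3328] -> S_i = 13*-4^i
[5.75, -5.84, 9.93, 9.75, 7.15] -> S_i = Random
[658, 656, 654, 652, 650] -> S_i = 658 + -2*i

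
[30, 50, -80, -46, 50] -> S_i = Random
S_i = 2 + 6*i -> [2, 8, 14, 20, 26]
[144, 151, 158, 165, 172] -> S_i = 144 + 7*i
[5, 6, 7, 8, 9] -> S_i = 5 + 1*i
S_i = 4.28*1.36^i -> [4.28, 5.82, 7.92, 10.77, 14.64]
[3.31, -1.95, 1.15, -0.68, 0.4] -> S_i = 3.31*(-0.59)^i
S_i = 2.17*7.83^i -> [2.17, 16.99, 133.04, 1041.71, 8156.56]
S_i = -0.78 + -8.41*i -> [-0.78, -9.19, -17.6, -26.01, -34.42]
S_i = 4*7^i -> [4, 28, 196, 1372, 9604]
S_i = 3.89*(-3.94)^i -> [3.89, -15.33, 60.39, -237.92, 937.42]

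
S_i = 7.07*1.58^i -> [7.07, 11.17, 17.65, 27.89, 44.06]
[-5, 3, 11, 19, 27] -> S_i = -5 + 8*i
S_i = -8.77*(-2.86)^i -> [-8.77, 25.08, -71.74, 205.16, -586.76]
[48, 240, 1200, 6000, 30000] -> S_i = 48*5^i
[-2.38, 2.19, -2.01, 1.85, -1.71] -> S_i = -2.38*(-0.92)^i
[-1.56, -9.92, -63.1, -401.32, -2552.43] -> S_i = -1.56*6.36^i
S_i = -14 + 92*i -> [-14, 78, 170, 262, 354]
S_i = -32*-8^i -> [-32, 256, -2048, 16384, -131072]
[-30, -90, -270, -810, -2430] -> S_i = -30*3^i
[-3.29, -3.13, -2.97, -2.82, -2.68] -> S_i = -3.29*0.95^i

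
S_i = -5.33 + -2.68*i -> [-5.33, -8.01, -10.69, -13.37, -16.05]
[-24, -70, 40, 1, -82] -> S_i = Random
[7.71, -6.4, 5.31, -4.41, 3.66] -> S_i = 7.71*(-0.83)^i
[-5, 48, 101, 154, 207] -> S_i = -5 + 53*i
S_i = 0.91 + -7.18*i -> [0.91, -6.27, -13.45, -20.63, -27.81]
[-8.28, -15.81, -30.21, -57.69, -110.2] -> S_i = -8.28*1.91^i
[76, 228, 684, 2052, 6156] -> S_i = 76*3^i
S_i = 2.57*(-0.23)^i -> [2.57, -0.59, 0.14, -0.03, 0.01]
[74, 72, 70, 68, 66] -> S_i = 74 + -2*i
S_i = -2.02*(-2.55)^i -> [-2.02, 5.15, -13.14, 33.49, -85.41]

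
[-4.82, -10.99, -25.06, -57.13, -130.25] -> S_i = -4.82*2.28^i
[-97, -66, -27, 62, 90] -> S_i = Random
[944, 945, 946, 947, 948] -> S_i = 944 + 1*i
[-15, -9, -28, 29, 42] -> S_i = Random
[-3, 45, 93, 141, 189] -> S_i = -3 + 48*i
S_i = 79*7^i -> [79, 553, 3871, 27097, 189679]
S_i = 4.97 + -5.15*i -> [4.97, -0.18, -5.33, -10.48, -15.63]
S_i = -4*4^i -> [-4, -16, -64, -256, -1024]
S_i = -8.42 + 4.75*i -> [-8.42, -3.67, 1.08, 5.83, 10.58]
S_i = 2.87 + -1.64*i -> [2.87, 1.23, -0.41, -2.05, -3.69]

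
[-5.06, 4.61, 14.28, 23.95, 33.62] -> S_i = -5.06 + 9.67*i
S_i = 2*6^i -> [2, 12, 72, 432, 2592]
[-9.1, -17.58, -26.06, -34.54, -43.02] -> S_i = -9.10 + -8.48*i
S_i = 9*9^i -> [9, 81, 729, 6561, 59049]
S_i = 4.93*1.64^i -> [4.93, 8.09, 13.26, 21.75, 35.66]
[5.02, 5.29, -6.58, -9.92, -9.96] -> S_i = Random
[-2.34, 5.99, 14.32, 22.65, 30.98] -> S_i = -2.34 + 8.33*i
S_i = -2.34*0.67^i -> [-2.34, -1.57, -1.05, -0.7, -0.47]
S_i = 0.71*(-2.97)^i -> [0.71, -2.11, 6.26, -18.6, 55.24]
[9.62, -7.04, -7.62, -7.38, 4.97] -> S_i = Random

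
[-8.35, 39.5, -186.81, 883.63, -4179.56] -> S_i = -8.35*(-4.73)^i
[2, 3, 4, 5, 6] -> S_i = 2 + 1*i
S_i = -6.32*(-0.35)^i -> [-6.32, 2.21, -0.77, 0.27, -0.09]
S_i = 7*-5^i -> [7, -35, 175, -875, 4375]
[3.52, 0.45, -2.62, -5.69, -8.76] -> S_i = 3.52 + -3.07*i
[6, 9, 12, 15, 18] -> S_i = 6 + 3*i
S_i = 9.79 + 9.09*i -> [9.79, 18.88, 27.97, 37.06, 46.15]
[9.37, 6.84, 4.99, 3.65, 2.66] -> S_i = 9.37*0.73^i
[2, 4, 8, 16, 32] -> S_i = 2*2^i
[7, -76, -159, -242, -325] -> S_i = 7 + -83*i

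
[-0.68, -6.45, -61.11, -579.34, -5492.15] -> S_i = -0.68*9.48^i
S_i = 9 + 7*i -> [9, 16, 23, 30, 37]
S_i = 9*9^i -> [9, 81, 729, 6561, 59049]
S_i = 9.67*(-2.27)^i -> [9.67, -21.95, 49.83, -113.11, 256.76]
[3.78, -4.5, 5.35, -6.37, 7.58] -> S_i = 3.78*(-1.19)^i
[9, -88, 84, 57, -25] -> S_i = Random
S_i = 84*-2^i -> [84, -168, 336, -672, 1344]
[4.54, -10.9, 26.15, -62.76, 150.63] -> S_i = 4.54*(-2.40)^i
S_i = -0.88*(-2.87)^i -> [-0.88, 2.53, -7.25, 20.8, -59.7]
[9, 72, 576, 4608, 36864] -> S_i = 9*8^i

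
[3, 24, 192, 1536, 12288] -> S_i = 3*8^i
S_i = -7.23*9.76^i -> [-7.23, -70.56, -688.71, -6721.83, -65605.09]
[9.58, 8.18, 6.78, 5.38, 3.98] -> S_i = 9.58 + -1.40*i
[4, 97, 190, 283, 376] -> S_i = 4 + 93*i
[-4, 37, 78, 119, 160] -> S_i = -4 + 41*i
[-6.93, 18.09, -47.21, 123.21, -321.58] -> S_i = -6.93*(-2.61)^i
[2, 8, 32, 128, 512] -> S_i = 2*4^i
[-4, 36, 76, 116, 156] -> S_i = -4 + 40*i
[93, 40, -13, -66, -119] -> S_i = 93 + -53*i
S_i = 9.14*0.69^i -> [9.14, 6.31, 4.35, 3.0, 2.07]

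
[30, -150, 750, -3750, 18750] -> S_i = 30*-5^i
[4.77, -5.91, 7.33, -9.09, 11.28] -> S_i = 4.77*(-1.24)^i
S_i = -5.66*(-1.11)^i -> [-5.66, 6.28, -6.97, 7.74, -8.59]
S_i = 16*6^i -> [16, 96, 576, 3456, 20736]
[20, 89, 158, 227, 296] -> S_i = 20 + 69*i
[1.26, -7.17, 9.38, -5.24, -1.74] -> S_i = Random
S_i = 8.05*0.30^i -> [8.05, 2.42, 0.72, 0.22, 0.07]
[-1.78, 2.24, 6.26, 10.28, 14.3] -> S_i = -1.78 + 4.02*i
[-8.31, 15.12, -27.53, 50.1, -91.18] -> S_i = -8.31*(-1.82)^i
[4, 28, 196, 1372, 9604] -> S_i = 4*7^i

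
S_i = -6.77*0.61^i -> [-6.77, -4.13, -2.52, -1.54, -0.94]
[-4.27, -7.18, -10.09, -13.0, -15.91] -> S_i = -4.27 + -2.91*i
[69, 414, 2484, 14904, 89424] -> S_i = 69*6^i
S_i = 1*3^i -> [1, 3, 9, 27, 81]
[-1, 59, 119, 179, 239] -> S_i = -1 + 60*i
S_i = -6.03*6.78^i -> [-6.03, -40.88, -277.19, -1879.34, -12741.96]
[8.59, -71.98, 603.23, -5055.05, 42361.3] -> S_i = 8.59*(-8.38)^i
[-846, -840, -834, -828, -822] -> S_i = -846 + 6*i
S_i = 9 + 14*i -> [9, 23, 37, 51, 65]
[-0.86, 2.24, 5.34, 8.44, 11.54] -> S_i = -0.86 + 3.10*i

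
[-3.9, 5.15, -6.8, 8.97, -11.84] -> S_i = -3.90*(-1.32)^i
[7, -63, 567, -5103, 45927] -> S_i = 7*-9^i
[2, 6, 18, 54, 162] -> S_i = 2*3^i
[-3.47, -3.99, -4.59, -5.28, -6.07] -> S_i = -3.47*1.15^i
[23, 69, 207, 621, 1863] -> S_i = 23*3^i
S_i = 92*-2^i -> [92, -184, 368, -736, 1472]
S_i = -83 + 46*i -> [-83, -37, 9, 55, 101]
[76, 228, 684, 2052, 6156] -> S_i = 76*3^i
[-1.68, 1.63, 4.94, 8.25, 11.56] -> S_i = -1.68 + 3.31*i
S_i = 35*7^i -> [35, 245, 1715, 12005, 84035]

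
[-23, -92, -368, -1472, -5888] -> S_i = -23*4^i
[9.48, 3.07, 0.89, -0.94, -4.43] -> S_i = Random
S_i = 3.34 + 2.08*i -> [3.34, 5.42, 7.5, 9.58, 11.66]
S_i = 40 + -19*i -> [40, 21, 2, -17, -36]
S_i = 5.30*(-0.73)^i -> [5.3, -3.87, 2.82, -2.06, 1.51]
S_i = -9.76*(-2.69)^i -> [-9.76, 26.25, -70.62, 189.98, -511.04]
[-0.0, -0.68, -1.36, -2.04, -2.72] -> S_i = -0.00 + -0.68*i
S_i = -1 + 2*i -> [-1, 1, 3, 5, 7]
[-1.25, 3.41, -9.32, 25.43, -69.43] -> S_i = -1.25*(-2.73)^i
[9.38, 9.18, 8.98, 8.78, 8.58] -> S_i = 9.38 + -0.20*i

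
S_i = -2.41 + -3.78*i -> [-2.41, -6.19, -9.97, -13.75, -17.53]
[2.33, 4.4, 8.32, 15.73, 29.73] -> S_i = 2.33*1.89^i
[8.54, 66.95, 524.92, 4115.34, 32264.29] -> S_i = 8.54*7.84^i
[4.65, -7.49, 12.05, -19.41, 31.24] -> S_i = 4.65*(-1.61)^i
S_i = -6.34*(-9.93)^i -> [-6.34, 62.96, -625.16, 6207.79, -61643.35]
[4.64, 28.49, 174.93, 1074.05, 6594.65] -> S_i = 4.64*6.14^i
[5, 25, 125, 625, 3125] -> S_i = 5*5^i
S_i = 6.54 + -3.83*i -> [6.54, 2.71, -1.12, -4.95, -8.78]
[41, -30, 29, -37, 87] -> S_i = Random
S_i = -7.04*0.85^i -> [-7.04, -5.98, -5.09, -4.32, -3.67]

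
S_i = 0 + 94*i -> [0, 94, 188, 282, 376]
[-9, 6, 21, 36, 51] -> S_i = -9 + 15*i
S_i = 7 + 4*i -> [7, 11, 15, 19, 23]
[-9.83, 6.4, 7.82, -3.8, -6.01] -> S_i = Random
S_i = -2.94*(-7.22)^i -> [-2.94, 21.23, -153.26, 1106.52, -7989.07]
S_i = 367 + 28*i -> [367, 395, 423, 451, 479]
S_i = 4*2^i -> [4, 8, 16, 32, 64]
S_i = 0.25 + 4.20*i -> [0.25, 4.45, 8.65, 12.85, 17.05]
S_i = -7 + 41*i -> [-7, 34, 75, 116, 157]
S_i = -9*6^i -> [-9, -54, -324, -1944, -11664]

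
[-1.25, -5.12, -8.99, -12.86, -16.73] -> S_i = -1.25 + -3.87*i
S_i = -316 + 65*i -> [-316, -251, -186, -121, -56]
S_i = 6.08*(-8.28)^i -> [6.08, -50.34, 416.84, -3451.39, 28577.55]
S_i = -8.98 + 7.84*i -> [-8.98, -1.14, 6.7, 14.54, 22.38]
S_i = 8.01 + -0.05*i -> [8.01, 7.96, 7.91, 7.86, 7.81]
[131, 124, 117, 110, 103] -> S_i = 131 + -7*i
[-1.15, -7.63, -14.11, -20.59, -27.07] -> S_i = -1.15 + -6.48*i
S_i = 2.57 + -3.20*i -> [2.57, -0.63, -3.83, -7.03, -10.23]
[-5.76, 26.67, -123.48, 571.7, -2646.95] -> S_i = -5.76*(-4.63)^i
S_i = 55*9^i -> [55, 495, 4455, 40095, 360855]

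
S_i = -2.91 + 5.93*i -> [-2.91, 3.02, 8.95, 14.88, 20.81]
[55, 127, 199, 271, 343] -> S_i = 55 + 72*i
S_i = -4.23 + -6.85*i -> [-4.23, -11.08, -17.93, -24.78, -31.63]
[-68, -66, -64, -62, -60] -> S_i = -68 + 2*i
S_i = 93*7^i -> [93, 651, 4557, 31899, 223293]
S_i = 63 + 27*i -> [63, 90, 117, 144, 171]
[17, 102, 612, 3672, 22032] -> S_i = 17*6^i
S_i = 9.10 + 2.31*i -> [9.1, 11.41, 13.72, 16.03, 18.34]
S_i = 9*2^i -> [9, 18, 36, 72, 144]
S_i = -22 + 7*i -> [-22, -15, -8, -1, 6]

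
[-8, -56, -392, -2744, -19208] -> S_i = -8*7^i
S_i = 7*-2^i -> [7, -14, 28, -56, 112]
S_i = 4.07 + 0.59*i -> [4.07, 4.66, 5.25, 5.84, 6.43]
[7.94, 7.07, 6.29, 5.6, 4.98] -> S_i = 7.94*0.89^i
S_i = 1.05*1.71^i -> [1.05, 1.8, 3.07, 5.25, 8.98]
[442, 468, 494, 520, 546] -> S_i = 442 + 26*i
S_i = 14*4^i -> [14, 56, 224, 896, 3584]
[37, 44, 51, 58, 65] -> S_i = 37 + 7*i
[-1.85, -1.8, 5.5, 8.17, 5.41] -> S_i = Random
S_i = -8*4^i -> [-8, -32, -128, -512, -2048]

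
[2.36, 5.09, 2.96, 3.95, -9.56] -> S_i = Random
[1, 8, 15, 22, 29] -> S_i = 1 + 7*i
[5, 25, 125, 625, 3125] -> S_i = 5*5^i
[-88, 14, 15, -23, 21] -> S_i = Random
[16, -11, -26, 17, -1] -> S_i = Random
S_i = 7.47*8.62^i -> [7.47, 64.39, 555.05, 4784.56, 41242.94]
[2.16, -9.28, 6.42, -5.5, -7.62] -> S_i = Random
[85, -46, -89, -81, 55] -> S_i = Random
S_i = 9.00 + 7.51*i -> [9.0, 16.51, 24.02, 31.53, 39.04]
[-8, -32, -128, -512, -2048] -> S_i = -8*4^i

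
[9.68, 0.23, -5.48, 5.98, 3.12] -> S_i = Random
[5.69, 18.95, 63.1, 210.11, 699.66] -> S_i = 5.69*3.33^i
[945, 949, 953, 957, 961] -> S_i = 945 + 4*i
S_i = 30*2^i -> [30, 60, 120, 240, 480]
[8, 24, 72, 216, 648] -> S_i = 8*3^i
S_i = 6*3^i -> [6, 18, 54, 162, 486]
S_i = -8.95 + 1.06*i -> [-8.95, -7.89, -6.83, -5.77, -4.71]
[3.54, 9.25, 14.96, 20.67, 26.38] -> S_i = 3.54 + 5.71*i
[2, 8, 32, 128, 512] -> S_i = 2*4^i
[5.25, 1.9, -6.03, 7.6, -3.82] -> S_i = Random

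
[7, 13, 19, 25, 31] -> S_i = 7 + 6*i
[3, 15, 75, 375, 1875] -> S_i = 3*5^i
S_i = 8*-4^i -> [8, -32, 128, -512, 2048]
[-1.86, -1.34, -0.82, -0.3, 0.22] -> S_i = -1.86 + 0.52*i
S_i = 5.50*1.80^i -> [5.5, 9.9, 17.82, 32.08, 57.74]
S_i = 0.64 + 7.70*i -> [0.64, 8.34, 16.04, 23.74, 31.44]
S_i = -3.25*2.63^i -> [-3.25, -8.55, -22.48, -59.12, -155.49]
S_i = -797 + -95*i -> [-797, -892, -987, -1082, -1177]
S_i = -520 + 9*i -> [-520, -511, -502, -493, -484]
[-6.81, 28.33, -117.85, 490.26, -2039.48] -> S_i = -6.81*(-4.16)^i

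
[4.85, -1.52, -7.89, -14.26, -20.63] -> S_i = 4.85 + -6.37*i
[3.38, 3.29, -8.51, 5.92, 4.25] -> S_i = Random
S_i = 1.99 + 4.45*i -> [1.99, 6.44, 10.89, 15.34, 19.79]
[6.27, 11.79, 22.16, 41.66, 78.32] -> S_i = 6.27*1.88^i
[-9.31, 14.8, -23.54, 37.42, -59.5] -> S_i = -9.31*(-1.59)^i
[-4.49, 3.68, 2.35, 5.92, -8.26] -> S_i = Random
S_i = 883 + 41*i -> [883, 924, 965, 1006, 1047]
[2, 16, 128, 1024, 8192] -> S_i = 2*8^i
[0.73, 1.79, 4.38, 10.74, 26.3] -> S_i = 0.73*2.45^i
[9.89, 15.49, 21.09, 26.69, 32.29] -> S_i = 9.89 + 5.60*i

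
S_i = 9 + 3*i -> [9, 12, 15, 18, 21]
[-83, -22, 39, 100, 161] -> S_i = -83 + 61*i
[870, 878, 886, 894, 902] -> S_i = 870 + 8*i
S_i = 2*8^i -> [2, 16, 128, 1024, 8192]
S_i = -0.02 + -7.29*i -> [-0.02, -7.31, -14.6, -21.89, -29.18]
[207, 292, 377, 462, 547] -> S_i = 207 + 85*i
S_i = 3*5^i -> [3, 15, 75, 375, 1875]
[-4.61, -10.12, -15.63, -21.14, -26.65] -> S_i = -4.61 + -5.51*i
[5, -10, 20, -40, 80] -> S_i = 5*-2^i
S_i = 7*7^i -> [7, 49, 343, 2401, 16807]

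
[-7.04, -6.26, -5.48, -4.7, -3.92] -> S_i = -7.04 + 0.78*i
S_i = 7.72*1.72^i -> [7.72, 13.28, 22.84, 39.28, 67.57]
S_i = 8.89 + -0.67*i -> [8.89, 8.22, 7.55, 6.88, 6.21]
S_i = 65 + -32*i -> [65, 33, 1, -31, -63]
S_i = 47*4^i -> [47, 188, 752, 3008, 12032]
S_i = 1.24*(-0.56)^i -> [1.24, -0.69, 0.39, -0.22, 0.12]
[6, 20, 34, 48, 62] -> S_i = 6 + 14*i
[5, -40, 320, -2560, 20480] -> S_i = 5*-8^i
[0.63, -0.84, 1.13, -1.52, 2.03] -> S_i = 0.63*(-1.34)^i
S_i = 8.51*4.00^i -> [8.51, 34.04, 136.16, 544.64, 2178.56]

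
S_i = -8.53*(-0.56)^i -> [-8.53, 4.78, -2.68, 1.5, -0.84]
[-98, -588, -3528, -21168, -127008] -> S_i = -98*6^i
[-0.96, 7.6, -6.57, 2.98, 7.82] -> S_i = Random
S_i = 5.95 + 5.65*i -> [5.95, 11.6, 17.25, 22.9, 28.55]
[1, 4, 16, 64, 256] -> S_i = 1*4^i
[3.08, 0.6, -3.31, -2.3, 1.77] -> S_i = Random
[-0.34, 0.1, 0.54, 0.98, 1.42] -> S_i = -0.34 + 0.44*i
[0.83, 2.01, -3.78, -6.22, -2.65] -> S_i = Random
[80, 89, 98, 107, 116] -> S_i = 80 + 9*i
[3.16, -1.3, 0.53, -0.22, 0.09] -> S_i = 3.16*(-0.41)^i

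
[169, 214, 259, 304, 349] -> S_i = 169 + 45*i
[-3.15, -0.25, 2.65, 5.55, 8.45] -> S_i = -3.15 + 2.90*i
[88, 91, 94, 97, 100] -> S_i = 88 + 3*i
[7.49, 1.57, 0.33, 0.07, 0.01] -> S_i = 7.49*0.21^i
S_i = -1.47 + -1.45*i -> [-1.47, -2.92, -4.37, -5.82, -7.27]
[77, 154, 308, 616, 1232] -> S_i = 77*2^i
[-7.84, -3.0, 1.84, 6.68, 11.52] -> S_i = -7.84 + 4.84*i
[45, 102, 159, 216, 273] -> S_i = 45 + 57*i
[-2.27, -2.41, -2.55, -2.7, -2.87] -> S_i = -2.27*1.06^i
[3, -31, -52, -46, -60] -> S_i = Random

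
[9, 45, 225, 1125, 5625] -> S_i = 9*5^i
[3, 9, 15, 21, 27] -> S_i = 3 + 6*i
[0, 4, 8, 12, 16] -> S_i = 0 + 4*i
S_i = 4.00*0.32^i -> [4.0, 1.28, 0.41, 0.13, 0.04]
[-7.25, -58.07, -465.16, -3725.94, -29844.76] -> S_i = -7.25*8.01^i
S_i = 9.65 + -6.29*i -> [9.65, 3.36, -2.93, -9.22, -15.51]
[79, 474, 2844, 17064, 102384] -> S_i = 79*6^i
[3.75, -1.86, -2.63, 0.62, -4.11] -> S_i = Random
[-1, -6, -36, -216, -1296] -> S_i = -1*6^i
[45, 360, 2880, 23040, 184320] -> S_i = 45*8^i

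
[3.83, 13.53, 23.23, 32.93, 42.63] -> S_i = 3.83 + 9.70*i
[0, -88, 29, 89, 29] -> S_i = Random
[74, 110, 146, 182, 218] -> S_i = 74 + 36*i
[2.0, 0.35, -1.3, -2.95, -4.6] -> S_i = 2.00 + -1.65*i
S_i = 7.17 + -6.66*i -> [7.17, 0.51, -6.15, -12.81, -19.47]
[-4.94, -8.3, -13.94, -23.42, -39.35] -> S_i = -4.94*1.68^i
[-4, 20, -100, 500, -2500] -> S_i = -4*-5^i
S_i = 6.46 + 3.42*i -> [6.46, 9.88, 13.3, 16.72, 20.14]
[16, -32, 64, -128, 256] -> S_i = 16*-2^i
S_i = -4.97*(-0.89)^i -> [-4.97, 4.42, -3.94, 3.5, -3.12]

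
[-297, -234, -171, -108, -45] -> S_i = -297 + 63*i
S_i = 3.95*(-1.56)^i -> [3.95, -6.16, 9.61, -15.0, 23.39]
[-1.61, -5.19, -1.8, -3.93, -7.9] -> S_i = Random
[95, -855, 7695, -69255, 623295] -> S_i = 95*-9^i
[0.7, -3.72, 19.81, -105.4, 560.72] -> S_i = 0.70*(-5.32)^i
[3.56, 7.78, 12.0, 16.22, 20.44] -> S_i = 3.56 + 4.22*i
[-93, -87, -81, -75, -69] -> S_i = -93 + 6*i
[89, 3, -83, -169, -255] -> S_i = 89 + -86*i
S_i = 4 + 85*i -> [4, 89, 174, 259, 344]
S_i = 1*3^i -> [1, 3, 9, 27, 81]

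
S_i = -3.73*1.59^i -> [-3.73, -5.93, -9.43, -14.99, -23.84]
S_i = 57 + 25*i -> [57, 82, 107, 132, 157]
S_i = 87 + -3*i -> [87, 84, 81, 78, 75]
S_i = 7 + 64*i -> [7, 71, 135, 199, 263]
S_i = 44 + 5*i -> [44, 49, 54, 59, 64]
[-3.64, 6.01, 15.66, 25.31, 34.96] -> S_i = -3.64 + 9.65*i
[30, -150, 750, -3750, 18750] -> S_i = 30*-5^i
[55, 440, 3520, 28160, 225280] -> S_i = 55*8^i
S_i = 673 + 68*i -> [673, 741, 809, 877, 945]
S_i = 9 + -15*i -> [9, -6, -21, -36, -51]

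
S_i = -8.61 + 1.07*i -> [-8.61, -7.54, -6.47, -5.4, -4.33]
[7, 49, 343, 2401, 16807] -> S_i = 7*7^i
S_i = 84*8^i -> [84, 672, 5376, 43008, 344064]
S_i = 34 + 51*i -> [34, 85, 136, 187, 238]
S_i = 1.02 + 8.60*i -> [1.02, 9.62, 18.22, 26.82, 35.42]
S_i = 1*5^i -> [1, 5, 25, 125, 625]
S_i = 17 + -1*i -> [17, 16, 15, 14, 13]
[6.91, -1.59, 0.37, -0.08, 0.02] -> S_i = 6.91*(-0.23)^i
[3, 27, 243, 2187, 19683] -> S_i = 3*9^i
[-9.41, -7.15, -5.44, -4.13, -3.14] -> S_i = -9.41*0.76^i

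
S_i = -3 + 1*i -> [-3, -2, -1, 0, 1]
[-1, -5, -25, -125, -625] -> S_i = -1*5^i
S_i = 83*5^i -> [83, 415, 2075, 10375, 51875]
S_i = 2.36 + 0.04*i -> [2.36, 2.4, 2.44, 2.48, 2.52]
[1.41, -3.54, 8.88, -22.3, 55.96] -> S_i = 1.41*(-2.51)^i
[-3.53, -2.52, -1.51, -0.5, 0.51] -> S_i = -3.53 + 1.01*i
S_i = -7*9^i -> [-7, -63, -567, -5103, -45927]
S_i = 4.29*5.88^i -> [4.29, 25.23, 148.32, 872.15, 5128.22]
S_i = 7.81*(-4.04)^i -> [7.81, -31.55, 127.47, -514.99, 2080.54]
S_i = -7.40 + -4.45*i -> [-7.4, -11.85, -16.3, -20.75, -25.2]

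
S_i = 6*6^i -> [6, 36, 216, 1296, 7776]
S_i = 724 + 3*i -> [724, 727, 730, 733, 736]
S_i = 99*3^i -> [99, 297, 891, 2673, 8019]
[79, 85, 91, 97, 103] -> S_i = 79 + 6*i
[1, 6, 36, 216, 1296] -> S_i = 1*6^i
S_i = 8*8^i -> [8, 64, 512, 4096, 32768]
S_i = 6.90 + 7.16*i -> [6.9, 14.06, 21.22, 28.38, 35.54]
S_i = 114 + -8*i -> [114, 106, 98, 90, 82]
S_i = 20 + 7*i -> [20, 27, 34, 41, 48]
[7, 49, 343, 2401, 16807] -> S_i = 7*7^i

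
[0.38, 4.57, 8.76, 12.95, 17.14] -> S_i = 0.38 + 4.19*i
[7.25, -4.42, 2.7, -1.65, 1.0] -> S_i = 7.25*(-0.61)^i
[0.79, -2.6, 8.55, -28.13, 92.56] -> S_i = 0.79*(-3.29)^i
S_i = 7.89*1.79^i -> [7.89, 14.12, 25.28, 45.25, 81.0]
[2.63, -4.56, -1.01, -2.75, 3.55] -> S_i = Random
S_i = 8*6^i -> [8, 48, 288, 1728, 10368]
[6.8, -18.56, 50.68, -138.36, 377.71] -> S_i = 6.80*(-2.73)^i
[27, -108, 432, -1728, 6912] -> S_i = 27*-4^i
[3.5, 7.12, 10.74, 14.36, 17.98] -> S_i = 3.50 + 3.62*i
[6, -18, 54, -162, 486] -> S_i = 6*-3^i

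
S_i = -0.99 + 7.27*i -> [-0.99, 6.28, 13.55, 20.82, 28.09]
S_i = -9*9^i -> [-9, -81, -729, -6561, -59049]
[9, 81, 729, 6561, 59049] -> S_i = 9*9^i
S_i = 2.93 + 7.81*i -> [2.93, 10.74, 18.55, 26.36, 34.17]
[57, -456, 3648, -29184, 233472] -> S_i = 57*-8^i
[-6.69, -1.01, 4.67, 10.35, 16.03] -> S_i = -6.69 + 5.68*i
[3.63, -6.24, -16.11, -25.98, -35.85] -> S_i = 3.63 + -9.87*i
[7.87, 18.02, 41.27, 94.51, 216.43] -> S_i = 7.87*2.29^i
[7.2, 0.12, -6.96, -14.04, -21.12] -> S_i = 7.20 + -7.08*i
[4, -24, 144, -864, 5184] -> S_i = 4*-6^i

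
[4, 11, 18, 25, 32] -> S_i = 4 + 7*i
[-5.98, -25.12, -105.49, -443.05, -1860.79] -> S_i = -5.98*4.20^i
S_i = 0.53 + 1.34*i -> [0.53, 1.87, 3.21, 4.55, 5.89]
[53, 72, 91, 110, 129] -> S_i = 53 + 19*i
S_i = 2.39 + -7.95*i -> [2.39, -5.56, -13.51, -21.46, -29.41]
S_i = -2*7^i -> [-2, -14, -98, -686, -4802]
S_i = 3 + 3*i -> [3, 6, 9, 12, 15]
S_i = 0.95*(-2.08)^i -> [0.95, -1.98, 4.11, -8.55, 17.78]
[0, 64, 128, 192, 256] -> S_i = 0 + 64*i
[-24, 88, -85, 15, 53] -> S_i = Random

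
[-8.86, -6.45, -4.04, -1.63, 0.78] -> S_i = -8.86 + 2.41*i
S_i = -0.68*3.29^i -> [-0.68, -2.24, -7.36, -24.22, -79.67]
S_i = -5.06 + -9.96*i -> [-5.06, -15.02, -24.98, -34.94, -44.9]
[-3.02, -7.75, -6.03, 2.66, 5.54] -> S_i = Random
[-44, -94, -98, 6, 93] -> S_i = Random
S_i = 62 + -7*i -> [62, 55, 48, 41, 34]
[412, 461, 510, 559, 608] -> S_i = 412 + 49*i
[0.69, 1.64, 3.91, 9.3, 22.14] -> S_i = 0.69*2.38^i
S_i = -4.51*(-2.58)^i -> [-4.51, 11.64, -30.02, 77.45, -199.83]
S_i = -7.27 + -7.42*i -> [-7.27, -14.69, -22.11, -29.53, -36.95]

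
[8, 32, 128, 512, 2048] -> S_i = 8*4^i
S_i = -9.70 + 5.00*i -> [-9.7, -4.7, 0.3, 5.3, 10.3]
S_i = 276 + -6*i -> [276, 270, 264, 258, 252]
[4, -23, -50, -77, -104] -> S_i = 4 + -27*i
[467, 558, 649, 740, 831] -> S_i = 467 + 91*i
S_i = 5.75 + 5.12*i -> [5.75, 10.87, 15.99, 21.11, 26.23]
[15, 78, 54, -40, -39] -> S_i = Random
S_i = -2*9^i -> [-2, -18, -162, -1458, -13122]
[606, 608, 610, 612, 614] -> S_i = 606 + 2*i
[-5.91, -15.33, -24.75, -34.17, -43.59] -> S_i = -5.91 + -9.42*i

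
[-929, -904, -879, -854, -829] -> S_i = -929 + 25*i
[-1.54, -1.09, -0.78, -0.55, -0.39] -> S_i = -1.54*0.71^i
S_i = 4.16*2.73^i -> [4.16, 11.36, 31.0, 84.64, 231.07]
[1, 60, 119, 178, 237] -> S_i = 1 + 59*i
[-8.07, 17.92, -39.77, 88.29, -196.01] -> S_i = -8.07*(-2.22)^i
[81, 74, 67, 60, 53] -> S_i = 81 + -7*i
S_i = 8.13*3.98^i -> [8.13, 32.36, 128.78, 512.55, 2039.97]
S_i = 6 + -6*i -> [6, 0, -6, -12, -18]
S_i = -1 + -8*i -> [-1, -9, -17, -25, -33]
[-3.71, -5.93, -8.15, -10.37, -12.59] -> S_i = -3.71 + -2.22*i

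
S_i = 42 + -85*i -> [42, -43, -128, -213, -298]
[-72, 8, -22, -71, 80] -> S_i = Random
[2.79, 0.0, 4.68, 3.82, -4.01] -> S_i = Random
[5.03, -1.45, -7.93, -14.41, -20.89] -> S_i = 5.03 + -6.48*i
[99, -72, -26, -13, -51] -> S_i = Random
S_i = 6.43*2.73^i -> [6.43, 17.55, 47.92, 130.83, 357.16]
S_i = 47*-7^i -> [47, -329, 2303, -16121, 112847]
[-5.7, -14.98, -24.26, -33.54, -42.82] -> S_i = -5.70 + -9.28*i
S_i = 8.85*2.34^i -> [8.85, 20.71, 48.46, 113.39, 265.34]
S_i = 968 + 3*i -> [968, 971, 974, 977, 980]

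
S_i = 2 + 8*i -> [2, 10, 18, 26, 34]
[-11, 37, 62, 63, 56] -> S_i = Random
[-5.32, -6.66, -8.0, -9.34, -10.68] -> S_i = -5.32 + -1.34*i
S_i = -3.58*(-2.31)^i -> [-3.58, 8.27, -19.1, 44.13, -101.94]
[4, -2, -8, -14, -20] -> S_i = 4 + -6*i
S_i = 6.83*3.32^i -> [6.83, 22.68, 75.28, 249.94, 829.8]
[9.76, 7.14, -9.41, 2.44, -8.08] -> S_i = Random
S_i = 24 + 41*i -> [24, 65, 106, 147, 188]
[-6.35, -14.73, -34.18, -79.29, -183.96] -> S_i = -6.35*2.32^i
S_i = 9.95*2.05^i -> [9.95, 20.4, 41.81, 85.72, 175.73]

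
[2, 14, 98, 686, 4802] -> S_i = 2*7^i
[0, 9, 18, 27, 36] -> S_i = 0 + 9*i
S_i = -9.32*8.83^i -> [-9.32, -82.3, -726.67, -6416.5, -56657.67]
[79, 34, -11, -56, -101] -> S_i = 79 + -45*i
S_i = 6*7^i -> [6, 42, 294, 2058, 14406]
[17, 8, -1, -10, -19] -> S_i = 17 + -9*i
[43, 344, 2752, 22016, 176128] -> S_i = 43*8^i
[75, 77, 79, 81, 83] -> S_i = 75 + 2*i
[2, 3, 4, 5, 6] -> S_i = 2 + 1*i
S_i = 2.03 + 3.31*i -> [2.03, 5.34, 8.65, 11.96, 15.27]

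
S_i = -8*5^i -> [-8, -40, -200, -1000, -5000]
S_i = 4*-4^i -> [4, -16, 64, -256, 1024]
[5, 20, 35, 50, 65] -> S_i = 5 + 15*i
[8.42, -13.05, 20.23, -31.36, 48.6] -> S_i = 8.42*(-1.55)^i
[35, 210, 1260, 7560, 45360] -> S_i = 35*6^i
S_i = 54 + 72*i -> [54, 126, 198, 270, 342]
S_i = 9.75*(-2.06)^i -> [9.75, -20.08, 41.38, -85.23, 175.58]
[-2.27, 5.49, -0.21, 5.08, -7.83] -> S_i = Random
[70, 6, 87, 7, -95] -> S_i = Random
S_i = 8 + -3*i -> [8, 5, 2, -1, -4]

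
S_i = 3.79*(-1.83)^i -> [3.79, -6.94, 12.69, -23.23, 42.51]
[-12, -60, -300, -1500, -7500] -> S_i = -12*5^i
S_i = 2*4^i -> [2, 8, 32, 128, 512]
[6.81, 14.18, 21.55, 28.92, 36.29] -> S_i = 6.81 + 7.37*i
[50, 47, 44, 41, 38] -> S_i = 50 + -3*i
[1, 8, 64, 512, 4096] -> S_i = 1*8^i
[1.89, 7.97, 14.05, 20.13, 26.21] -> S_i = 1.89 + 6.08*i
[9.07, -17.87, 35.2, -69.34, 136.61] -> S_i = 9.07*(-1.97)^i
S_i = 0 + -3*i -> [0, -3, -6, -9, -12]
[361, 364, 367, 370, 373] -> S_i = 361 + 3*i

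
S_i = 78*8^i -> [78, 624, 4992, 39936, 319488]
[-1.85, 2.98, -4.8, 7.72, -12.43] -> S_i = -1.85*(-1.61)^i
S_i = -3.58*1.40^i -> [-3.58, -5.01, -7.02, -9.82, -13.75]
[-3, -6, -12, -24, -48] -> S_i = -3*2^i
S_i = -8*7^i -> [-8, -56, -392, -2744, -19208]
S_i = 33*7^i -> [33, 231, 1617, 11319, 79233]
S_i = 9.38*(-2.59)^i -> [9.38, -24.29, 62.92, -162.97, 422.09]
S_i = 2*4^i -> [2, 8, 32, 128, 512]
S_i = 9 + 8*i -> [9, 17, 25, 33, 41]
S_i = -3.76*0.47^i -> [-3.76, -1.77, -0.83, -0.39, -0.18]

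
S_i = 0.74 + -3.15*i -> [0.74, -2.41, -5.56, -8.71, -11.86]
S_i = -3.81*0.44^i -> [-3.81, -1.68, -0.74, -0.32, -0.14]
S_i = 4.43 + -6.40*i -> [4.43, -1.97, -8.37, -14.77, -21.17]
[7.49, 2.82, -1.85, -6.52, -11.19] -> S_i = 7.49 + -4.67*i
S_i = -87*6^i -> [-87, -522, -3132, -18792, -112752]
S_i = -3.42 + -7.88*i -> [-3.42, -11.3, -19.18, -27.06, -34.94]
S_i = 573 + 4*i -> [573, 577, 581, 585, 589]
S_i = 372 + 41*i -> [372, 413, 454, 495, 536]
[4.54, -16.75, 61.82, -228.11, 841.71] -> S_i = 4.54*(-3.69)^i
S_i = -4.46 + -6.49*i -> [-4.46, -10.95, -17.44, -23.93, -30.42]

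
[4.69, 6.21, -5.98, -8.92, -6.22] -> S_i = Random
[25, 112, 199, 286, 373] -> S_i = 25 + 87*i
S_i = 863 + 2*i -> [863, 865, 867, 869, 871]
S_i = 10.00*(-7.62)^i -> [10.0, -76.2, 580.64, -4424.51, 33714.75]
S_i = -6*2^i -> [-6, -12, -24, -48, -96]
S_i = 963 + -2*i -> [963, 961, 959, 957, 955]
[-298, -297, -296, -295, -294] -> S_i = -298 + 1*i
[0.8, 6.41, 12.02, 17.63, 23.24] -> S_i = 0.80 + 5.61*i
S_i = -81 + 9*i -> [-81, -72, -63, -54, -45]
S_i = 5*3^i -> [5, 15, 45, 135, 405]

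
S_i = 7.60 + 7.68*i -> [7.6, 15.28, 22.96, 30.64, 38.32]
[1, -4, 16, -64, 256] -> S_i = 1*-4^i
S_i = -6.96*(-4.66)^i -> [-6.96, 32.43, -151.14, 704.32, -3282.11]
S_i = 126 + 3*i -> [126, 129, 132, 135, 138]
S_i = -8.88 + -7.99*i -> [-8.88, -16.87, -24.86, -32.85, -40.84]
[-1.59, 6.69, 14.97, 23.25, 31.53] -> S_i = -1.59 + 8.28*i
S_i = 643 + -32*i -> [643, 611, 579, 547, 515]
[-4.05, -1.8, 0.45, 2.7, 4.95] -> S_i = -4.05 + 2.25*i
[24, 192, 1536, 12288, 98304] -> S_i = 24*8^i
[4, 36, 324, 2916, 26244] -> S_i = 4*9^i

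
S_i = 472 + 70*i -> [472, 542, 612, 682, 752]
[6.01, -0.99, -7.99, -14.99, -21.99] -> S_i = 6.01 + -7.00*i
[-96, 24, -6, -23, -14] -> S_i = Random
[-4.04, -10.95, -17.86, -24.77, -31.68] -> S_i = -4.04 + -6.91*i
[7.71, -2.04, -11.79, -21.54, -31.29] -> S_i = 7.71 + -9.75*i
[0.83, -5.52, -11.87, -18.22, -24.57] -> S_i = 0.83 + -6.35*i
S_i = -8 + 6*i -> [-8, -2, 4, 10, 16]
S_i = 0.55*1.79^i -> [0.55, 0.98, 1.76, 3.15, 5.65]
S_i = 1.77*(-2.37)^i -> [1.77, -4.19, 9.94, -23.56, 55.84]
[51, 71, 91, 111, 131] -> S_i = 51 + 20*i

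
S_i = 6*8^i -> [6, 48, 384, 3072, 24576]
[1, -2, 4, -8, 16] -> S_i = 1*-2^i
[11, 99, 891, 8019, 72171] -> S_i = 11*9^i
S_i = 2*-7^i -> [2, -14, 98, -686, 4802]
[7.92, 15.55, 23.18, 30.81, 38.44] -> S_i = 7.92 + 7.63*i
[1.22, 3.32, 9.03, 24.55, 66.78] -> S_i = 1.22*2.72^i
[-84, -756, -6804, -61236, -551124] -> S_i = -84*9^i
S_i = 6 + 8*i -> [6, 14, 22, 30, 38]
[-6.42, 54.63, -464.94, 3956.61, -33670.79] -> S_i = -6.42*(-8.51)^i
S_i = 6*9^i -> [6, 54, 486, 4374, 39366]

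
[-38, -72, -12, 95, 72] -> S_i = Random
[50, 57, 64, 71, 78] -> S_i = 50 + 7*i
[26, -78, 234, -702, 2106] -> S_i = 26*-3^i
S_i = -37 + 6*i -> [-37, -31, -25, -19, -13]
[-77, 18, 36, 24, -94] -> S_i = Random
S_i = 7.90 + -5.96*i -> [7.9, 1.94, -4.02, -9.98, -15.94]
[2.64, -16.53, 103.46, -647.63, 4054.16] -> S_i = 2.64*(-6.26)^i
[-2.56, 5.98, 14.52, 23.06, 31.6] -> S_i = -2.56 + 8.54*i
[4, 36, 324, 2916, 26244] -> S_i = 4*9^i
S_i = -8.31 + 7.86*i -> [-8.31, -0.45, 7.41, 15.27, 23.13]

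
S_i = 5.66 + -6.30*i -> [5.66, -0.64, -6.94, -13.24, -19.54]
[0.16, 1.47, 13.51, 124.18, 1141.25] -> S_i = 0.16*9.19^i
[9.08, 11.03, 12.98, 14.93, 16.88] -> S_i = 9.08 + 1.95*i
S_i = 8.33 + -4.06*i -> [8.33, 4.27, 0.21, -3.85, -7.91]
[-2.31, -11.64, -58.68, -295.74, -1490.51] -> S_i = -2.31*5.04^i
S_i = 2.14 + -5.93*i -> [2.14, -3.79, -9.72, -15.65, -21.58]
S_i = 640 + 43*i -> [640, 683, 726, 769, 812]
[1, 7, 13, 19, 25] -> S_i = 1 + 6*i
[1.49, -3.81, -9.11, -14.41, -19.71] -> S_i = 1.49 + -5.30*i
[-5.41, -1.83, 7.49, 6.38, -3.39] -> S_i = Random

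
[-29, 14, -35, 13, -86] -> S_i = Random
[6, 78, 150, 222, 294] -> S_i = 6 + 72*i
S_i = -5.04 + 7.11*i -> [-5.04, 2.07, 9.18, 16.29, 23.4]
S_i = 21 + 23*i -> [21, 44, 67, 90, 113]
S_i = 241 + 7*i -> [241, 248, 255, 262, 269]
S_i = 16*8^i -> [16, 128, 1024, 8192, 65536]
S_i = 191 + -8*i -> [191, 183, 175, 167, 159]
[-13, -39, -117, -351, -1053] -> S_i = -13*3^i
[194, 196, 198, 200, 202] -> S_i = 194 + 2*i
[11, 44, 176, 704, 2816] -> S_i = 11*4^i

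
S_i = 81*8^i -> [81, 648, 5184, 41472, 331776]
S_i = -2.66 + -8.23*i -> [-2.66, -10.89, -19.12, -27.35, -35.58]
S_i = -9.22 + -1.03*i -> [-9.22, -10.25, -11.28, -12.31, -13.34]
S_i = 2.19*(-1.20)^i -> [2.19, -2.63, 3.15, -3.78, 4.54]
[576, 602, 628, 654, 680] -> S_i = 576 + 26*i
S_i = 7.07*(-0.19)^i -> [7.07, -1.34, 0.26, -0.05, 0.01]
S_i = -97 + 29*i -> [-97, -68, -39, -10, 19]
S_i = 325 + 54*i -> [325, 379, 433, 487, 541]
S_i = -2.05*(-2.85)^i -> [-2.05, 5.84, -16.65, 47.46, -135.25]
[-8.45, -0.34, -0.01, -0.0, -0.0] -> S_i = -8.45*0.04^i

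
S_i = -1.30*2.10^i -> [-1.3, -2.73, -5.73, -12.04, -25.28]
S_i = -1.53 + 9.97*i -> [-1.53, 8.44, 18.41, 28.38, 38.35]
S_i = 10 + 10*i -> [10, 20, 30, 40, 50]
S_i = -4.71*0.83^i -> [-4.71, -3.91, -3.24, -2.69, -2.24]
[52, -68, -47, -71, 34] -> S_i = Random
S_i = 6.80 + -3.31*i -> [6.8, 3.49, 0.18, -3.13, -6.44]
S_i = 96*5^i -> [96, 480, 2400, 12000, 60000]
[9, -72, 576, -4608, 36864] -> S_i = 9*-8^i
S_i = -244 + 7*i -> [-244, -237, -230, -223, -216]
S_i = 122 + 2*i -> [122, 124, 126, 128, 130]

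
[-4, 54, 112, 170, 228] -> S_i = -4 + 58*i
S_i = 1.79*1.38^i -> [1.79, 2.47, 3.41, 4.7, 6.49]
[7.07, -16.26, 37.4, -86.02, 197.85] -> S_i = 7.07*(-2.30)^i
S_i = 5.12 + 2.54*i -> [5.12, 7.66, 10.2, 12.74, 15.28]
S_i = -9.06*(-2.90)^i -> [-9.06, 26.27, -76.19, 220.96, -640.8]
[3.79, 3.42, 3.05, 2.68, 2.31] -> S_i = 3.79 + -0.37*i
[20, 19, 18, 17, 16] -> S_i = 20 + -1*i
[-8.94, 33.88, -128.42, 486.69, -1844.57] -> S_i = -8.94*(-3.79)^i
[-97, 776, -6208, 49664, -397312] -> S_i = -97*-8^i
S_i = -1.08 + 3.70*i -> [-1.08, 2.62, 6.32, 10.02, 13.72]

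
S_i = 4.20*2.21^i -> [4.2, 9.28, 20.51, 45.33, 100.19]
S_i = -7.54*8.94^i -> [-7.54, -67.41, -602.62, -5387.46, -48163.88]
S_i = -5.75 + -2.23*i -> [-5.75, -7.98, -10.21, -12.44, -14.67]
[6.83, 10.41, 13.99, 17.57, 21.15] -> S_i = 6.83 + 3.58*i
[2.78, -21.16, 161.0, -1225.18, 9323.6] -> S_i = 2.78*(-7.61)^i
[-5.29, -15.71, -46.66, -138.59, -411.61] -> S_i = -5.29*2.97^i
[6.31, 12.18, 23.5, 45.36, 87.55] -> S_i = 6.31*1.93^i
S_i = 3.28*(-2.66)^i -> [3.28, -8.72, 23.21, -61.73, 164.21]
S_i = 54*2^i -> [54, 108, 216, 432, 864]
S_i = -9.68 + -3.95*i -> [-9.68, -13.63, -17.58, -21.53, -25.48]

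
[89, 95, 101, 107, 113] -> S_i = 89 + 6*i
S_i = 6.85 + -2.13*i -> [6.85, 4.72, 2.59, 0.46, -1.67]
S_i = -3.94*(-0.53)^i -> [-3.94, 2.09, -1.11, 0.59, -0.31]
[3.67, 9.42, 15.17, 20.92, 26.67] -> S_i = 3.67 + 5.75*i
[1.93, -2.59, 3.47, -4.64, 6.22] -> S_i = 1.93*(-1.34)^i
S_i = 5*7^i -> [5, 35, 245, 1715, 12005]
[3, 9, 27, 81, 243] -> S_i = 3*3^i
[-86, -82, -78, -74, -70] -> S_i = -86 + 4*i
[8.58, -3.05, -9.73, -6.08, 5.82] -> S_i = Random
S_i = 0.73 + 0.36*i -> [0.73, 1.09, 1.45, 1.81, 2.17]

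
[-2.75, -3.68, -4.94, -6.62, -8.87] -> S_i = -2.75*1.34^i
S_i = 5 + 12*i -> [5, 17, 29, 41, 53]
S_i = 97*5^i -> [97, 485, 2425, 12125, 60625]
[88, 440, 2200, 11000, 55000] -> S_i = 88*5^i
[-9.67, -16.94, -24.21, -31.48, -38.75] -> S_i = -9.67 + -7.27*i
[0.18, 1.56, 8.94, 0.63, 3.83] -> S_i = Random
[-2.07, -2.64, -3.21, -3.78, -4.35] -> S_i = -2.07 + -0.57*i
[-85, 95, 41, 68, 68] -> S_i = Random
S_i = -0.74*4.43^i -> [-0.74, -3.28, -14.52, -64.33, -285.0]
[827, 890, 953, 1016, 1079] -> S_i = 827 + 63*i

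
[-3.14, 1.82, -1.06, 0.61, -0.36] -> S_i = -3.14*(-0.58)^i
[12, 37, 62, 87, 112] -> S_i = 12 + 25*i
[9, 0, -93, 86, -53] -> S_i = Random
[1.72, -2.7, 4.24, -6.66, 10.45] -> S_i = 1.72*(-1.57)^i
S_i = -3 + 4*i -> [-3, 1, 5, 9, 13]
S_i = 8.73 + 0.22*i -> [8.73, 8.95, 9.17, 9.39, 9.61]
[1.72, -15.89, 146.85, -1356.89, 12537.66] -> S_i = 1.72*(-9.24)^i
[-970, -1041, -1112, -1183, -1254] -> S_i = -970 + -71*i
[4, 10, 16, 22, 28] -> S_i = 4 + 6*i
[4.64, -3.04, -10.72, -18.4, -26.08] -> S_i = 4.64 + -7.68*i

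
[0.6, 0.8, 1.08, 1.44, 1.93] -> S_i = 0.60*1.34^i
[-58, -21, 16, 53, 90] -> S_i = -58 + 37*i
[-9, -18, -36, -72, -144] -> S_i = -9*2^i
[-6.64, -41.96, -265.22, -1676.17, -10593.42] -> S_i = -6.64*6.32^i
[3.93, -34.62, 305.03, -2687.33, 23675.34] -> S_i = 3.93*(-8.81)^i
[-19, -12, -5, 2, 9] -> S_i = -19 + 7*i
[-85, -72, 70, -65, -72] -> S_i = Random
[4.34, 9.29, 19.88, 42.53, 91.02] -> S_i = 4.34*2.14^i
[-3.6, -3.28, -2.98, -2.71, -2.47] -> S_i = -3.60*0.91^i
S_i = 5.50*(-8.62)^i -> [5.5, -47.41, 408.67, -3522.77, 30366.29]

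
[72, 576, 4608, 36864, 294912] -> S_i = 72*8^i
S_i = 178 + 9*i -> [178, 187, 196, 205, 214]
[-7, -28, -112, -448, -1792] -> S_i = -7*4^i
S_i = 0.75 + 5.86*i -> [0.75, 6.61, 12.47, 18.33, 24.19]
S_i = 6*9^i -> [6, 54, 486, 4374, 39366]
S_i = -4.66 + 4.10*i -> [-4.66, -0.56, 3.54, 7.64, 11.74]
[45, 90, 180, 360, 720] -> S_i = 45*2^i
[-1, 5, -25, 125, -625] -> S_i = -1*-5^i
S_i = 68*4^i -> [68, 272, 1088, 4352, 17408]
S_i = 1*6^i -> [1, 6, 36, 216, 1296]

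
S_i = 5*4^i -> [5, 20, 80, 320, 1280]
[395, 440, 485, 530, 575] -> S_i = 395 + 45*i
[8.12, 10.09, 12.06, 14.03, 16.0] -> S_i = 8.12 + 1.97*i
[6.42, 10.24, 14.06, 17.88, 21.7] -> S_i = 6.42 + 3.82*i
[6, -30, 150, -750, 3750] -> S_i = 6*-5^i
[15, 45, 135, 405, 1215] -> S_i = 15*3^i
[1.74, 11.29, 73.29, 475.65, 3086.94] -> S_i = 1.74*6.49^i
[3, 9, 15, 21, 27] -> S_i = 3 + 6*i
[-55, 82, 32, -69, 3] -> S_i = Random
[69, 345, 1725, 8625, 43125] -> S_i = 69*5^i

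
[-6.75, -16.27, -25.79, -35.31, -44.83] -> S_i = -6.75 + -9.52*i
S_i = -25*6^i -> [-25, -150, -900, -5400, -32400]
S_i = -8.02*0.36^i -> [-8.02, -2.89, -1.04, -0.37, -0.13]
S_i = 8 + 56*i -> [8, 64, 120, 176, 232]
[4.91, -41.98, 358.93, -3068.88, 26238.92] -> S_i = 4.91*(-8.55)^i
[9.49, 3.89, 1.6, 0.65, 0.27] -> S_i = 9.49*0.41^i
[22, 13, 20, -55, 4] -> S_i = Random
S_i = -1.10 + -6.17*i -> [-1.1, -7.27, -13.44, -19.61, -25.78]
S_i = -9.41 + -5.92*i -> [-9.41, -15.33, -21.25, -27.17, -33.09]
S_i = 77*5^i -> [77, 385, 1925, 9625, 48125]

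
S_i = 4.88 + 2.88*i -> [4.88, 7.76, 10.64, 13.52, 16.4]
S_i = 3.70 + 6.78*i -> [3.7, 10.48, 17.26, 24.04, 30.82]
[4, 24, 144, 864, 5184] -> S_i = 4*6^i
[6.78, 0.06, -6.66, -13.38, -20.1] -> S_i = 6.78 + -6.72*i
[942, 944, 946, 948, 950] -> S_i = 942 + 2*i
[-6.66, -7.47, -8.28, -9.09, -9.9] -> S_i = -6.66 + -0.81*i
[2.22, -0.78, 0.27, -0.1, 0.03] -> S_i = 2.22*(-0.35)^i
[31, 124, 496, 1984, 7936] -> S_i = 31*4^i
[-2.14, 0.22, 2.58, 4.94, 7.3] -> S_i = -2.14 + 2.36*i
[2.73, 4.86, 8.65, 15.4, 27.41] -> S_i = 2.73*1.78^i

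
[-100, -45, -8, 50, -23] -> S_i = Random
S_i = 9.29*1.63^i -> [9.29, 15.14, 24.68, 40.23, 65.58]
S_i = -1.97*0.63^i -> [-1.97, -1.24, -0.78, -0.49, -0.31]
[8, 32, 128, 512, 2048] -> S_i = 8*4^i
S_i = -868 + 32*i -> [-868, -836, -804, -772, -740]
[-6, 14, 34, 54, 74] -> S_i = -6 + 20*i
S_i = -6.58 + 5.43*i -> [-6.58, -1.15, 4.28, 9.71, 15.14]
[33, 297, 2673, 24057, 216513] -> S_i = 33*9^i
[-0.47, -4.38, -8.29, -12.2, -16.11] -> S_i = -0.47 + -3.91*i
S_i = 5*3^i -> [5, 15, 45, 135, 405]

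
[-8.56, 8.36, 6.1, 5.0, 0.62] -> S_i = Random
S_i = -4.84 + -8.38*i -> [-4.84, -13.22, -21.6, -29.98, -38.36]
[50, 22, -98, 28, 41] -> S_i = Random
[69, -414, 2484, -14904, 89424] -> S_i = 69*-6^i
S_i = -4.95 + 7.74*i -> [-4.95, 2.79, 10.53, 18.27, 26.01]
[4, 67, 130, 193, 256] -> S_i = 4 + 63*i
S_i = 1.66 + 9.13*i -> [1.66, 10.79, 19.92, 29.05, 38.18]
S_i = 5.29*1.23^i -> [5.29, 6.51, 8.0, 9.84, 12.11]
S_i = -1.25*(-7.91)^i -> [-1.25, 9.89, -78.21, 618.64, -4893.46]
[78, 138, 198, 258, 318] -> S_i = 78 + 60*i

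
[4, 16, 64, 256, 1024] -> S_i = 4*4^i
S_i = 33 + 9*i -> [33, 42, 51, 60, 69]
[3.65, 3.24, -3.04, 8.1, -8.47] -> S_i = Random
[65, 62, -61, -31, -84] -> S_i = Random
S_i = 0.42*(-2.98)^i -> [0.42, -1.25, 3.73, -11.11, 33.12]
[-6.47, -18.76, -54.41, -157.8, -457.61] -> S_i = -6.47*2.90^i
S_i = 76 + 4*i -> [76, 80, 84, 88, 92]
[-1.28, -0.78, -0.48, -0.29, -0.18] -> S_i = -1.28*0.61^i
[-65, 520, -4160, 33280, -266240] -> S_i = -65*-8^i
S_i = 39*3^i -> [39, 117, 351, 1053, 3159]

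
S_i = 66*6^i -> [66, 396, 2376, 14256, 85536]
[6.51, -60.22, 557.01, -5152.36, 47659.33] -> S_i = 6.51*(-9.25)^i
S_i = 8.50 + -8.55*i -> [8.5, -0.05, -8.6, -17.15, -25.7]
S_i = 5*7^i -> [5, 35, 245, 1715, 12005]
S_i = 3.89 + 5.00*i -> [3.89, 8.89, 13.89, 18.89, 23.89]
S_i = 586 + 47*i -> [586, 633, 680, 727, 774]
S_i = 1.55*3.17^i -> [1.55, 4.91, 15.58, 49.38, 156.52]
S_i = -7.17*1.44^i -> [-7.17, -10.32, -14.87, -21.41, -30.83]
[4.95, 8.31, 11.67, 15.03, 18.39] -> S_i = 4.95 + 3.36*i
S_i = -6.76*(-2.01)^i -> [-6.76, 13.59, -27.31, 54.9, -110.34]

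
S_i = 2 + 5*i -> [2, 7, 12, 17, 22]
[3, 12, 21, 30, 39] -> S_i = 3 + 9*i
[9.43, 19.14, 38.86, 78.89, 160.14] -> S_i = 9.43*2.03^i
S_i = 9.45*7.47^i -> [9.45, 70.59, 527.32, 3939.07, 29424.85]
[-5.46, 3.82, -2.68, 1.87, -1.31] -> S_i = -5.46*(-0.70)^i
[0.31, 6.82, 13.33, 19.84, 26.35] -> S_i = 0.31 + 6.51*i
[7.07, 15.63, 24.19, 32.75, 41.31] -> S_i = 7.07 + 8.56*i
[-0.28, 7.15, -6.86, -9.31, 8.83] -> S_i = Random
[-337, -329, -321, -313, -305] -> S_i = -337 + 8*i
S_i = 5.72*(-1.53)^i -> [5.72, -8.75, 13.39, -20.49, 31.34]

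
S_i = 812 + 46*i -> [812, 858, 904, 950, 996]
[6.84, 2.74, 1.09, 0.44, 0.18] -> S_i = 6.84*0.40^i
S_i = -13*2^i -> [-13, -26, -52, -104, -208]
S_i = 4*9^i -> [4, 36, 324, 2916, 26244]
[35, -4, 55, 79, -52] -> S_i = Random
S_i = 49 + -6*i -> [49, 43, 37, 31, 25]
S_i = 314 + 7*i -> [314, 321, 328, 335, 342]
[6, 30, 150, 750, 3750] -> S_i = 6*5^i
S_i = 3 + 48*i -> [3, 51, 99, 147, 195]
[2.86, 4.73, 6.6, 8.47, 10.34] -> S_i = 2.86 + 1.87*i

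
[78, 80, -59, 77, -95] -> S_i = Random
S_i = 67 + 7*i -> [67, 74, 81, 88, 95]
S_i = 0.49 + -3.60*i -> [0.49, -3.11, -6.71, -10.31, -13.91]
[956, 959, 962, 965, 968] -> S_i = 956 + 3*i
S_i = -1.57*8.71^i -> [-1.57, -13.67, -119.11, -1037.42, -9035.92]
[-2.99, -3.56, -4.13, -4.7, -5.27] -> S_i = -2.99 + -0.57*i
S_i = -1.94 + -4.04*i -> [-1.94, -5.98, -10.02, -14.06, -18.1]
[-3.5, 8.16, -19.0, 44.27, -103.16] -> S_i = -3.50*(-2.33)^i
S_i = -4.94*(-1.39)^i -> [-4.94, 6.87, -9.54, 13.27, -18.44]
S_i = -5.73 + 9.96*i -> [-5.73, 4.23, 14.19, 24.15, 34.11]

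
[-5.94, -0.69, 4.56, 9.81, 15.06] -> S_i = -5.94 + 5.25*i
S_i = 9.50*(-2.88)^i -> [9.5, -27.36, 78.8, -226.93, 653.57]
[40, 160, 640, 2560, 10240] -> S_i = 40*4^i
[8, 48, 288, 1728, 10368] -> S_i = 8*6^i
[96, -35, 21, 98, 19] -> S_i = Random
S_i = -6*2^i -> [-6, -12, -24, -48, -96]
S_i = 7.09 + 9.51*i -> [7.09, 16.6, 26.11, 35.62, 45.13]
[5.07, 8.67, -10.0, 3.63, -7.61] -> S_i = Random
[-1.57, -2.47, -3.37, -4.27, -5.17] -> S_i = -1.57 + -0.90*i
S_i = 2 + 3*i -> [2, 5, 8, 11, 14]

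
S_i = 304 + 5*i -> [304, 309, 314, 319, 324]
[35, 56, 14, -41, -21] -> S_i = Random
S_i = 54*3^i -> [54, 162, 486, 1458, 4374]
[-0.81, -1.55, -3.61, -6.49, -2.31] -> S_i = Random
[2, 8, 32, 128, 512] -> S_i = 2*4^i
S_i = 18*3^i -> [18, 54, 162, 486, 1458]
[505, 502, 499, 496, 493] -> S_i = 505 + -3*i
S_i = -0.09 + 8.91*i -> [-0.09, 8.82, 17.73, 26.64, 35.55]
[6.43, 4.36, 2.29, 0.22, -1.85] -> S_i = 6.43 + -2.07*i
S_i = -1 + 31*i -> [-1, 30, 61, 92, 123]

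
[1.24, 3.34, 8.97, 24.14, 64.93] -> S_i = 1.24*2.69^i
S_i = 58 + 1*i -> [58, 59, 60, 61, 62]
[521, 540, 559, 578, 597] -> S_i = 521 + 19*i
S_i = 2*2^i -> [2, 4, 8, 16, 32]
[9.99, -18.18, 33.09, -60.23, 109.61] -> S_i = 9.99*(-1.82)^i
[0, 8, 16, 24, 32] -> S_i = 0 + 8*i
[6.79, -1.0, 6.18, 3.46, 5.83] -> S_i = Random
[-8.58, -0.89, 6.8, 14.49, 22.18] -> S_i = -8.58 + 7.69*i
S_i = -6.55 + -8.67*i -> [-6.55, -15.22, -23.89, -32.56, -41.23]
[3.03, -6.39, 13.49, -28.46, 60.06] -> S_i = 3.03*(-2.11)^i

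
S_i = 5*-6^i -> [5, -30, 180, -1080, 6480]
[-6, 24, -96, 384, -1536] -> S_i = -6*-4^i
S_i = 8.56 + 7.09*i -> [8.56, 15.65, 22.74, 29.83, 36.92]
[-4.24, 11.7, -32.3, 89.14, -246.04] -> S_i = -4.24*(-2.76)^i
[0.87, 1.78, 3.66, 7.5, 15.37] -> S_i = 0.87*2.05^i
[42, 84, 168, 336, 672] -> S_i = 42*2^i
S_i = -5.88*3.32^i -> [-5.88, -19.52, -64.81, -215.17, -714.38]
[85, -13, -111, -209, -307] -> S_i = 85 + -98*i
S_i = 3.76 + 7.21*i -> [3.76, 10.97, 18.18, 25.39, 32.6]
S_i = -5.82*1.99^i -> [-5.82, -11.58, -23.05, -45.87, -91.27]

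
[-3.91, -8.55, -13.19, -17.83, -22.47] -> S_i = -3.91 + -4.64*i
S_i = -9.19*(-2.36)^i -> [-9.19, 21.69, -51.18, 120.8, -285.08]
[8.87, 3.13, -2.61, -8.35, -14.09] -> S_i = 8.87 + -5.74*i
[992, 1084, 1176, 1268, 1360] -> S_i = 992 + 92*i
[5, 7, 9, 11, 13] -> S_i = 5 + 2*i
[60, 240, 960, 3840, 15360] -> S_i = 60*4^i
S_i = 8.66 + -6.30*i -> [8.66, 2.36, -3.94, -10.24, -16.54]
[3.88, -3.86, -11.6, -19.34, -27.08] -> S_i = 3.88 + -7.74*i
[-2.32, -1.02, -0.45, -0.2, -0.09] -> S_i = -2.32*0.44^i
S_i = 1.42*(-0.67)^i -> [1.42, -0.95, 0.64, -0.43, 0.29]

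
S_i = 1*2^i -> [1, 2, 4, 8, 16]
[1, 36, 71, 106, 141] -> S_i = 1 + 35*i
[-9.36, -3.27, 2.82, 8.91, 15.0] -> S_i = -9.36 + 6.09*i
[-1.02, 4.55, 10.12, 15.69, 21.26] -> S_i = -1.02 + 5.57*i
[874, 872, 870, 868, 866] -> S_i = 874 + -2*i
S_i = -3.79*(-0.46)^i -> [-3.79, 1.74, -0.8, 0.37, -0.17]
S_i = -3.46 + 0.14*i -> [-3.46, -3.32, -3.18, -3.04, -2.9]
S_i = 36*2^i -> [36, 72, 144, 288, 576]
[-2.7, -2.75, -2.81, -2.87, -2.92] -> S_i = -2.70*1.02^i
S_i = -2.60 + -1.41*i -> [-2.6, -4.01, -5.42, -6.83, -8.24]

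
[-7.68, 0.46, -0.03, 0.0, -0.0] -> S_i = -7.68*(-0.06)^i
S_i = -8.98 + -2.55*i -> [-8.98, -11.53, -14.08, -16.63, -19.18]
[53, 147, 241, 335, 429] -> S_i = 53 + 94*i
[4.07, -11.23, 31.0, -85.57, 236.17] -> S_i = 4.07*(-2.76)^i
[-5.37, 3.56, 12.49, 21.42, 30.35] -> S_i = -5.37 + 8.93*i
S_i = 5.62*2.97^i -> [5.62, 16.69, 49.57, 147.23, 437.28]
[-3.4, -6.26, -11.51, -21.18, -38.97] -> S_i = -3.40*1.84^i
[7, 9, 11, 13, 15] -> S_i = 7 + 2*i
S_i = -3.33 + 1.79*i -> [-3.33, -1.54, 0.25, 2.04, 3.83]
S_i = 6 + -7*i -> [6, -1, -8, -15, -22]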